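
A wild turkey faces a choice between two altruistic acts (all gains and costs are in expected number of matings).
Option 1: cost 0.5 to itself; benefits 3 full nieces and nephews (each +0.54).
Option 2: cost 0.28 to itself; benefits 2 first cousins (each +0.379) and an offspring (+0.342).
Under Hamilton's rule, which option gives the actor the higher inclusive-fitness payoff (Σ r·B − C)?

Option 2

Option 1: r to a full niece or nephew = 0.25.
Option 1: Σ r·B − C = (3·0.25·0.54) − 0.5 = -0.095.
Option 2: r to a first cousin = 0.125.
Option 2: r to an offspring = 0.5.
Option 2: Σ r·B − C = (2·0.125·0.379 + 1·0.5·0.342) − 0.28 = -0.01425.
Option 2 has the higher net inclusive-fitness payoff.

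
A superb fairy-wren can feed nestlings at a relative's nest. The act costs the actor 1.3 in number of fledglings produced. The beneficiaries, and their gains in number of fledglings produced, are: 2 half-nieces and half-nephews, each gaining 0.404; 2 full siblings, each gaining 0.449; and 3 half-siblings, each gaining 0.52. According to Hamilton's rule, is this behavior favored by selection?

No

Hamilton's rule: the trait is favored when the sum of r·B over every recipient exceeds the actor's cost C.
r to a half-niece or half-nephew = 1/8 (half-aunt/uncle↔niece/nephew: one path of length 3: r = (1/2)^3 = 1/8).
r to a full sibling = 0.5 (full sibs share both parents — two paths of length 2: r = 2·(1/2)^2 = 1/2).
r to a half-sibling = 0.25 (half-sibs share one parent — one path of length 2: r = (1/2)^2 = 1/4).
Summing one r·B term per recipient: 2·0.125·0.404 + 2·0.5·0.449 + 3·0.25·0.52 = 0.94.
0.94 < 1.3: the indirect benefit is less than the cost.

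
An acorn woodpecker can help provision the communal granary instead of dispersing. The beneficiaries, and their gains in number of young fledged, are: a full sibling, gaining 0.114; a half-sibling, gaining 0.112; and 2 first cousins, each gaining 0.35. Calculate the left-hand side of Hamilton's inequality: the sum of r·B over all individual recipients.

r to a full sibling = 1/2 (full sibs share both parents — two paths of length 2: r = 2·(1/2)^2 = 1/2).
r to a half-sibling = 0.25 (half-sibs share one parent — one path of length 2: r = (1/2)^2 = 1/4).
r to a first cousin = 0.125 (first cousins share one grandparent pair — two paths of length 4: r = 2·(1/2)^4 = 1/8).
Summing one r·B term per recipient: 1·0.5·0.114 + 1·0.25·0.112 + 2·0.125·0.35 = 0.1725.

0.1725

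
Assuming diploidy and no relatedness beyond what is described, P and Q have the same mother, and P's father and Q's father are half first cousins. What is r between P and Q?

With two independent routes of shared ancestry, r is the sum of the two contributions.
P and Q are related in two ways: half-sibs through their shared mother (r = 1/4) and half second cousins through their fathers (r = 1/64).
r = 1/4 + 1/64 = 17/64 = 0.265625.

0.265625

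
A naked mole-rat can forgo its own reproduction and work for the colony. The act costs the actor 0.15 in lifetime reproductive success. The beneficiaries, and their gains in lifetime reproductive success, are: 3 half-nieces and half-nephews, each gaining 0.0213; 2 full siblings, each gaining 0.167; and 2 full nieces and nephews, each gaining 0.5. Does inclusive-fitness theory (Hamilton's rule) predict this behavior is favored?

Hamilton's rule: the trait is favored when the sum of r·B over every recipient exceeds the actor's cost C.
r to a half-niece or half-nephew = 0.125 (half-aunt/uncle↔niece/nephew: one path of length 3: r = (1/2)^3 = 1/8).
r to a full sibling = 0.5 (full sibs share both parents — two paths of length 2: r = 2·(1/2)^2 = 1/2).
r to a full niece or nephew = 1/4 (full aunt/uncle↔niece/nephew: two paths of length 3 through the shared grandparent pair: r = 2·(1/2)^3 = 1/4).
Summing one r·B term per recipient: 3·0.125·0.0213 + 2·0.5·0.167 + 2·0.25·0.5 = 0.4249875.
0.4249875 > 0.15: the indirect benefit exceeds the cost.

Yes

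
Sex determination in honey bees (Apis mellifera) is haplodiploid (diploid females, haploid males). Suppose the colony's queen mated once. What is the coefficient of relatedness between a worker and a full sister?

0.75

Haplodiploid full sisters inherit their father's entire haploid genome identically (contributing 1/2) and on average half of their mother's contribution (1/2 · 1/2 = 1/4); r = 1/2 + 1/4 = 3/4.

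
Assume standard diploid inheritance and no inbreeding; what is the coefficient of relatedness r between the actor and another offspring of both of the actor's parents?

Each parent–offspring link contributes a factor of 1/2, and independent paths through distinct common ancestors add.
Full sibs share both parents — two paths of length 2: r = 2·(1/2)^2 = 1/2.

0.5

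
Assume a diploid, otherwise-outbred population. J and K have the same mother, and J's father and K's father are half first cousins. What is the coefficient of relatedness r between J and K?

0.265625

With two independent routes of shared ancestry, r is the sum of the two contributions.
J and K are related in two ways: half-sibs through their shared mother (r = 1/4) and half second cousins through their fathers (r = 1/64).
r = 1/4 + 1/64 = 17/64 = 0.265625.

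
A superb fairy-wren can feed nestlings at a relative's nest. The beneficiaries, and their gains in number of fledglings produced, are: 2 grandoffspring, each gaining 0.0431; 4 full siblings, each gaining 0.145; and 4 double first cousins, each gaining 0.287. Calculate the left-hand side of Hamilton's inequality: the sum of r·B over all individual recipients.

0.59855

r to a grandoffspring = 1/4 (two parent–offspring links: r = (1/2)^2 = 1/4).
r to a full sibling = 1/2 (full sibs share both parents — two paths of length 2: r = 2·(1/2)^2 = 1/2).
r to a double first cousin = 0.25 (double first cousins share both grandparent pairs — four paths of length 4: r = 4·(1/2)^4 = 1/4).
Summing one r·B term per recipient: 2·0.25·0.0431 + 4·0.5·0.145 + 4·0.25·0.287 = 0.59855.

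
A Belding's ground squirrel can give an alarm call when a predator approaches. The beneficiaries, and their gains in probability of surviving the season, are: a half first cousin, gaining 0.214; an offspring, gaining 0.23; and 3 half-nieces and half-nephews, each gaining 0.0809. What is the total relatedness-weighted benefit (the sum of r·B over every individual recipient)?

0.1587125

r to a half first cousin = 0.0625 (half first cousins share one grandparent — one path of length 4: r = (1/2)^4 = 1/16).
r to an offspring = 1/2 (one parent–offspring link: r = (1/2)^1 = 1/2).
r to a half-niece or half-nephew = 0.125 (half-aunt/uncle↔niece/nephew: one path of length 3: r = (1/2)^3 = 1/8).
Summing one r·B term per recipient: 1·0.0625·0.214 + 1·0.5·0.23 + 3·0.125·0.0809 = 0.1587125.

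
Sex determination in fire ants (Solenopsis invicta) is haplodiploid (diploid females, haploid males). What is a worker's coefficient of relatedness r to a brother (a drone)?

Her haploid brother carries none of their father's genes and a random half of their mother's genome; that half matches the maternal half of her own genome with probability 1/2: r = 1/2 · 1/2 = 1/4.

0.25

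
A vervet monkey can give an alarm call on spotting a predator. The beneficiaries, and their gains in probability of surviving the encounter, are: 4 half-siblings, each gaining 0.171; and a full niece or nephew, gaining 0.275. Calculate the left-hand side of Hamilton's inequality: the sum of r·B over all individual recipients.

0.23975

r to a half-sibling = 0.25 (half-sibs share one parent — one path of length 2: r = (1/2)^2 = 1/4).
r to a full niece or nephew = 0.25 (full aunt/uncle↔niece/nephew: two paths of length 3 through the shared grandparent pair: r = 2·(1/2)^3 = 1/4).
Summing one r·B term per recipient: 4·0.25·0.171 + 1·0.25·0.275 = 0.23975.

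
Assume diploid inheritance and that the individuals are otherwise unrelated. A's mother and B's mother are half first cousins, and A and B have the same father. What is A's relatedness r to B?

0.265625

Wright's path rule: contributions from independent ancestry routes add.
A and B are related in two ways: half second cousins through their mothers (r = 1/64) and half-sibs through their shared father (r = 1/4).
r = 1/64 + 1/4 = 0.265625.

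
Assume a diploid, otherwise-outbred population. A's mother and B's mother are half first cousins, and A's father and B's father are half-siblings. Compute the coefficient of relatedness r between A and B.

0.078125

With two independent routes of shared ancestry, r is the sum of the two contributions.
A and B are related in two ways: half second cousins through their mothers (r = 1/64) and half first cousins through their fathers (r = 1/16).
r = 1/64 + 1/16 = 0.078125.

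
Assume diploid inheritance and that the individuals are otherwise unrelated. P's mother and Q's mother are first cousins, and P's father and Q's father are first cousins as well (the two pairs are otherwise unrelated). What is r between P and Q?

0.0625

With two independent routes of shared ancestry, r is the sum of the two contributions.
P and Q are related in two ways: second cousins through their mothers (r = 1/32) and second cousins through their fathers (r = 1/32).
r = 1/32 + 1/32 = 0.0625.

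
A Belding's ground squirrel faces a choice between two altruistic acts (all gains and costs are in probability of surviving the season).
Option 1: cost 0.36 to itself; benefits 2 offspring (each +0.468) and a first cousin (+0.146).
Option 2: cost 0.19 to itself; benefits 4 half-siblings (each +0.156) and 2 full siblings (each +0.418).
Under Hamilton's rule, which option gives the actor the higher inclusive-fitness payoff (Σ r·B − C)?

Option 1: r to an offspring = 0.5.
Option 1: r to a first cousin = 0.125.
Option 1: Σ r·B − C = (2·0.5·0.468 + 1·0.125·0.146) − 0.36 = 0.12625.
Option 2: r to a half-sibling = 0.25.
Option 2: r to a full sibling = 0.5.
Option 2: Σ r·B − C = (4·0.25·0.156 + 2·0.5·0.418) − 0.19 = 0.384.
Option 2 has the higher net inclusive-fitness payoff.

Option 2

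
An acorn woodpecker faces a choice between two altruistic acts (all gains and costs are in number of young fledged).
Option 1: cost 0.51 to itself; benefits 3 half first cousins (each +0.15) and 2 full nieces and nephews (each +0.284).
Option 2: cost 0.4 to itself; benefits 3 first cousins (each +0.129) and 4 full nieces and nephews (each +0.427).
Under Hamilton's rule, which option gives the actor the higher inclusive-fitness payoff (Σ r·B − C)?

Option 1: r to a half first cousin = 0.0625.
Option 1: r to a full niece or nephew = 0.25.
Option 1: Σ r·B − C = (3·0.0625·0.15 + 2·0.25·0.284) − 0.51 = -0.339875.
Option 2: r to a first cousin = 0.125.
Option 2: r to a full niece or nephew = 0.25.
Option 2: Σ r·B − C = (3·0.125·0.129 + 4·0.25·0.427) − 0.4 = 0.075375.
Option 2 has the higher net inclusive-fitness payoff.

Option 2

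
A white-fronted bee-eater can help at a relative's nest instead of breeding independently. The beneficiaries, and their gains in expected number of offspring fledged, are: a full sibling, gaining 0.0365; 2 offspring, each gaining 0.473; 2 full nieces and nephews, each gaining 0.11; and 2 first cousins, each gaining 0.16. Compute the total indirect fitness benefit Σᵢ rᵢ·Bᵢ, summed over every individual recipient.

r to a full sibling = 0.5 (full sibs share both parents — two paths of length 2: r = 2·(1/2)^2 = 1/2).
r to an offspring = 1/2 (one parent–offspring link: r = (1/2)^1 = 1/2).
r to a full niece or nephew = 1/4 (full aunt/uncle↔niece/nephew: two paths of length 3 through the shared grandparent pair: r = 2·(1/2)^3 = 1/4).
r to a first cousin = 0.125 (first cousins share one grandparent pair — two paths of length 4: r = 2·(1/2)^4 = 1/8).
Summing one r·B term per recipient: 1·0.5·0.0365 + 2·0.5·0.473 + 2·0.25·0.11 + 2·0.125·0.16 = 0.58625.

0.58625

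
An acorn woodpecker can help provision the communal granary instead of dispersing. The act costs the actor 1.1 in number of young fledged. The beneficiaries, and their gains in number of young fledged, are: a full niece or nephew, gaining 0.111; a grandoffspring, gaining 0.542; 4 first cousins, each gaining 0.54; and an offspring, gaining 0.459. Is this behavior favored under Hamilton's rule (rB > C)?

Hamilton's rule: the trait is favored when the sum of r·B over every recipient exceeds the actor's cost C.
r to a full niece or nephew = 1/4 (full aunt/uncle↔niece/nephew: two paths of length 3 through the shared grandparent pair: r = 2·(1/2)^3 = 1/4).
r to a grandoffspring = 0.25 (two parent–offspring links: r = (1/2)^2 = 1/4).
r to a first cousin = 0.125 (first cousins share one grandparent pair — two paths of length 4: r = 2·(1/2)^4 = 1/8).
r to an offspring = 0.5 (one parent–offspring link: r = (1/2)^1 = 1/2).
Summing one r·B term per recipient: 1·0.25·0.111 + 1·0.25·0.542 + 4·0.125·0.54 + 1·0.5·0.459 = 0.66275.
0.66275 < 1.1: the indirect benefit is less than the cost.

No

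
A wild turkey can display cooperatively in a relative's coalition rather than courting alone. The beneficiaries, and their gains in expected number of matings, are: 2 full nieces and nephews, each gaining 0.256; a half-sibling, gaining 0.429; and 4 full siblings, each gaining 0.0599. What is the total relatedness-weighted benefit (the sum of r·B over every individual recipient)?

r to a full niece or nephew = 0.25 (full aunt/uncle↔niece/nephew: two paths of length 3 through the shared grandparent pair: r = 2·(1/2)^3 = 1/4).
r to a half-sibling = 1/4 (half-sibs share one parent — one path of length 2: r = (1/2)^2 = 1/4).
r to a full sibling = 1/2 (full sibs share both parents — two paths of length 2: r = 2·(1/2)^2 = 1/2).
Summing one r·B term per recipient: 2·0.25·0.256 + 1·0.25·0.429 + 4·0.5·0.0599 = 0.35505.

0.35505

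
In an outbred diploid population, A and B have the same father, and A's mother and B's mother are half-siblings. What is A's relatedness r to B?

Wright's path rule: contributions from independent ancestry routes add.
A and B are related in two ways: half-sibs through their shared father (r = 1/4) and half first cousins through their mothers (r = 1/16).
r = 1/4 + 1/16 = 0.3125.

0.3125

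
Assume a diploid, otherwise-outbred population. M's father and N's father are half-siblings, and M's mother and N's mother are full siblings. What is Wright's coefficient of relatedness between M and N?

With two independent routes of shared ancestry, r is the sum of the two contributions.
M and N are related in two ways: half first cousins through their fathers (r = 1/16) and first cousins through their mothers (r = 1/8).
r = 1/16 + 1/8 = 0.1875.

0.1875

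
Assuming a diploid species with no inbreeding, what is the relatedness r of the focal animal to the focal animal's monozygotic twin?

1

Each parent–offspring link contributes a factor of 1/2, and independent paths through distinct common ancestors add.
Monozygotic twins share every allele identical by descent: r = 1.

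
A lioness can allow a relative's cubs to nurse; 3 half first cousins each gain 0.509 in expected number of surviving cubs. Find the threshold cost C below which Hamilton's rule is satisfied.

0.0954375

r to a half first cousin = 1/16 (half first cousins share one grandparent — one path of length 4: r = (1/2)^4 = 1/16).
Hamilton's rule: n·r·B > C, so the trait is favored while C < n·r·B = 3·0.0625·0.509 = 0.0954375.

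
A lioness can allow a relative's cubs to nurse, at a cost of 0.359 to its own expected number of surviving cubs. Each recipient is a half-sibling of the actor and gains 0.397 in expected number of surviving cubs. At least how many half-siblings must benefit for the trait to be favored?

r to a half-sibling = 0.25 (half-sibs share one parent — one path of length 2: r = (1/2)^2 = 1/4).
Hamilton's rule: n·r·B > C  ⇒  n > C/(r·B) = 0.359/(0.25·0.397) = 3.617.
The smallest integer exceeding 3.617 is 4.

4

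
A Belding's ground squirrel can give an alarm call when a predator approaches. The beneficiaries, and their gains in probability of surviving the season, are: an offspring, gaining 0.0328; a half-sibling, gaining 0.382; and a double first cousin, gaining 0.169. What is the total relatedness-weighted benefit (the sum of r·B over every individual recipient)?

0.15415

r to an offspring = 0.5 (one parent–offspring link: r = (1/2)^1 = 1/2).
r to a half-sibling = 1/4 (half-sibs share one parent — one path of length 2: r = (1/2)^2 = 1/4).
r to a double first cousin = 1/4 (double first cousins share both grandparent pairs — four paths of length 4: r = 4·(1/2)^4 = 1/4).
Summing one r·B term per recipient: 1·0.5·0.0328 + 1·0.25·0.382 + 1·0.25·0.169 = 0.15415.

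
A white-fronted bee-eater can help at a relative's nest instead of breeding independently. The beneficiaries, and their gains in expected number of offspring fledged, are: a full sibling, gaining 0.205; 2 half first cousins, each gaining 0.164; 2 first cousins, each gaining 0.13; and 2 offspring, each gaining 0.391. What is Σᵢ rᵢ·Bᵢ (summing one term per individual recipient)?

r to a full sibling = 1/2 (full sibs share both parents — two paths of length 2: r = 2·(1/2)^2 = 1/2).
r to a half first cousin = 1/16 (half first cousins share one grandparent — one path of length 4: r = (1/2)^4 = 1/16).
r to a first cousin = 0.125 (first cousins share one grandparent pair — two paths of length 4: r = 2·(1/2)^4 = 1/8).
r to an offspring = 0.5 (one parent–offspring link: r = (1/2)^1 = 1/2).
Summing one r·B term per recipient: 1·0.5·0.205 + 2·0.0625·0.164 + 2·0.125·0.13 + 2·0.5·0.391 = 0.5465.

0.5465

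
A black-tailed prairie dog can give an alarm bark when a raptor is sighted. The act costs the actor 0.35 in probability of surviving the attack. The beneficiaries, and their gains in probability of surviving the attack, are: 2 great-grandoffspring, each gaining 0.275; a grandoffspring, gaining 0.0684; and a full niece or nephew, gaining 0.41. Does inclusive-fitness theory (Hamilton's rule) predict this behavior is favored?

Hamilton's rule: the trait is favored when the sum of r·B over every recipient exceeds the actor's cost C.
r to a great-grandoffspring = 0.125 (three parent–offspring links: r = (1/2)^3 = 1/8).
r to a grandoffspring = 0.25 (two parent–offspring links: r = (1/2)^2 = 1/4).
r to a full niece or nephew = 1/4 (full aunt/uncle↔niece/nephew: two paths of length 3 through the shared grandparent pair: r = 2·(1/2)^3 = 1/4).
Summing one r·B term per recipient: 2·0.125·0.275 + 1·0.25·0.0684 + 1·0.25·0.41 = 0.18835.
0.18835 < 0.35: the indirect benefit is less than the cost.

No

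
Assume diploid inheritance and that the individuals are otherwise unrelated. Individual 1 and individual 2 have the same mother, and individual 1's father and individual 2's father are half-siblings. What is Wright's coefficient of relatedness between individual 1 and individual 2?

Independent pedigree routes through distinct common ancestors add.
Individual 1 and individual 2 are related in two ways: half-sibs through their shared mother (r = 1/4) and half first cousins through their fathers (r = 1/16).
r = 1/4 + 1/16 = 5/16 = 0.3125.

0.3125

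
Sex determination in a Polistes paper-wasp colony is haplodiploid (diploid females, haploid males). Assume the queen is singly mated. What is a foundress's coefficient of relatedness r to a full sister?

0.75

Haplodiploid full sisters inherit their father's entire haploid genome identically (contributing 1/2) and on average half of their mother's contribution (1/2 · 1/2 = 1/4); r = 1/2 + 1/4 = 3/4.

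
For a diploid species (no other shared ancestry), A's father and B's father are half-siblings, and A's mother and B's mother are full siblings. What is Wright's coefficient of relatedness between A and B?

With two independent routes of shared ancestry, r is the sum of the two contributions.
A and B are related in two ways: half first cousins through their fathers (r = 1/16) and first cousins through their mothers (r = 1/8).
r = 1/16 + 1/8 = 0.1875.

0.1875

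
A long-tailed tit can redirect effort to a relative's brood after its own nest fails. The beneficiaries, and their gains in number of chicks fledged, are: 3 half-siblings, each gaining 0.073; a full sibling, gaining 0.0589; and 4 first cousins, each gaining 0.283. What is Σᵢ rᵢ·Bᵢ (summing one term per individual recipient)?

r to a half-sibling = 1/4 (half-sibs share one parent — one path of length 2: r = (1/2)^2 = 1/4).
r to a full sibling = 0.5 (full sibs share both parents — two paths of length 2: r = 2·(1/2)^2 = 1/2).
r to a first cousin = 0.125 (first cousins share one grandparent pair — two paths of length 4: r = 2·(1/2)^4 = 1/8).
Summing one r·B term per recipient: 3·0.25·0.073 + 1·0.5·0.0589 + 4·0.125·0.283 = 0.2257.

0.2257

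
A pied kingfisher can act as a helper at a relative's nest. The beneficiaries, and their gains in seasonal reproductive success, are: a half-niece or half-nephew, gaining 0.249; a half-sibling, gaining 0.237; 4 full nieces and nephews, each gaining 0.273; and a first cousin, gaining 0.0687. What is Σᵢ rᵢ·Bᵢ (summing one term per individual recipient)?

0.3719625

r to a half-niece or half-nephew = 0.125 (half-aunt/uncle↔niece/nephew: one path of length 3: r = (1/2)^3 = 1/8).
r to a half-sibling = 0.25 (half-sibs share one parent — one path of length 2: r = (1/2)^2 = 1/4).
r to a full niece or nephew = 0.25 (full aunt/uncle↔niece/nephew: two paths of length 3 through the shared grandparent pair: r = 2·(1/2)^3 = 1/4).
r to a first cousin = 1/8 (first cousins share one grandparent pair — two paths of length 4: r = 2·(1/2)^4 = 1/8).
Summing one r·B term per recipient: 1·0.125·0.249 + 1·0.25·0.237 + 4·0.25·0.273 + 1·0.125·0.0687 = 0.3719625.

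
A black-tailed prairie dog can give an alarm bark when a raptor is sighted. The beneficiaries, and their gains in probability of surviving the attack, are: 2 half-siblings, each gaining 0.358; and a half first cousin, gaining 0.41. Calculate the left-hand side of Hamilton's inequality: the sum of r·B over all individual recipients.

r to a half-sibling = 1/4 (half-sibs share one parent — one path of length 2: r = (1/2)^2 = 1/4).
r to a half first cousin = 0.0625 (half first cousins share one grandparent — one path of length 4: r = (1/2)^4 = 1/16).
Summing one r·B term per recipient: 2·0.25·0.358 + 1·0.0625·0.41 = 0.204625.

0.204625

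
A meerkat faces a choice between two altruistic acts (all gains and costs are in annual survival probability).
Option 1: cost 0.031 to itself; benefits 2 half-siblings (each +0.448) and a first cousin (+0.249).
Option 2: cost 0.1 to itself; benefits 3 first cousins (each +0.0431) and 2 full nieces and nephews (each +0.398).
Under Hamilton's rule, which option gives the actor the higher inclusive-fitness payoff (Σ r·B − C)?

Option 1

Option 1: r to a half-sibling = 0.25.
Option 1: r to a first cousin = 0.125.
Option 1: Σ r·B − C = (2·0.25·0.448 + 1·0.125·0.249) − 0.031 = 0.224125.
Option 2: r to a first cousin = 0.125.
Option 2: r to a full niece or nephew = 0.25.
Option 2: Σ r·B − C = (3·0.125·0.0431 + 2·0.25·0.398) − 0.1 = 0.1151625.
Option 1 has the higher net inclusive-fitness payoff.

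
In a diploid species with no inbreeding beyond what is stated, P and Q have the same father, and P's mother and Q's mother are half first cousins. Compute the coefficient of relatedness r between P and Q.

0.265625

With two independent routes of shared ancestry, r is the sum of the two contributions.
P and Q are related in two ways: half-sibs through their shared father (r = 1/4) and half second cousins through their mothers (r = 1/64).
r = 1/4 + 1/64 = 0.265625.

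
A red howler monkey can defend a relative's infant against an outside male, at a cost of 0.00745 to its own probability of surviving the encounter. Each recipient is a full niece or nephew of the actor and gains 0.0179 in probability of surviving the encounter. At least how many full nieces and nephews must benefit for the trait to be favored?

r to a full niece or nephew = 0.25 (full aunt/uncle↔niece/nephew: two paths of length 3 through the shared grandparent pair: r = 2·(1/2)^3 = 1/4).
Hamilton's rule: n·r·B > C  ⇒  n > C/(r·B) = 0.00745/(0.25·0.0179) = 1.665.
The smallest integer exceeding 1.665 is 2.

2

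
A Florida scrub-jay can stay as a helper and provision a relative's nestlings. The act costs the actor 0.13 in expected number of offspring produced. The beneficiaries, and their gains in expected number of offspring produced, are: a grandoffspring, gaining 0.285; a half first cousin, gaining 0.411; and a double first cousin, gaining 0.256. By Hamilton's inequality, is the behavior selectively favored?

Hamilton's rule: the trait is favored when the sum of r·B over every recipient exceeds the actor's cost C.
r to a grandoffspring = 1/4 (two parent–offspring links: r = (1/2)^2 = 1/4).
r to a half first cousin = 0.0625 (half first cousins share one grandparent — one path of length 4: r = (1/2)^4 = 1/16).
r to a double first cousin = 1/4 (double first cousins share both grandparent pairs — four paths of length 4: r = 4·(1/2)^4 = 1/4).
Summing one r·B term per recipient: 1·0.25·0.285 + 1·0.0625·0.411 + 1·0.25·0.256 = 0.1609375.
0.1609375 > 0.13: the indirect benefit exceeds the cost.

Yes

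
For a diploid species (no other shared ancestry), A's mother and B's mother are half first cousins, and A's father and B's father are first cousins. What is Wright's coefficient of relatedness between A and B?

Independent pedigree routes through distinct common ancestors add.
A and B are related in two ways: half second cousins through their mothers (r = 1/64) and second cousins through their fathers (r = 1/32).
r = 1/64 + 1/32 = 0.046875.

0.046875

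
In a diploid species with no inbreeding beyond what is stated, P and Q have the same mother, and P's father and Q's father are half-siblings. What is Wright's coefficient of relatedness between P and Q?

Wright's path rule: contributions from independent ancestry routes add.
P and Q are related in two ways: half-sibs through their shared mother (r = 1/4) and half first cousins through their fathers (r = 1/16).
r = 1/4 + 1/16 = 5/16 = 0.3125.

0.3125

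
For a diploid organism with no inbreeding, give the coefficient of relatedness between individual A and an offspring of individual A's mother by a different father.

0.25

Each parent–offspring link contributes a factor of 1/2, and independent paths through distinct common ancestors add.
Half-sibs share one parent — one path of length 2: r = (1/2)^2 = 1/4.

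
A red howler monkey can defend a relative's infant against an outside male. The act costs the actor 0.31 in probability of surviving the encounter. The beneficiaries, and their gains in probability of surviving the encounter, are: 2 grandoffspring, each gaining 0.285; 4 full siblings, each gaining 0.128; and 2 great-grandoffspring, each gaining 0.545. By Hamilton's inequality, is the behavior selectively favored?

Yes

Hamilton's rule: the trait is favored when the sum of r·B over every recipient exceeds the actor's cost C.
r to a grandoffspring = 0.25 (two parent–offspring links: r = (1/2)^2 = 1/4).
r to a full sibling = 1/2 (full sibs share both parents — two paths of length 2: r = 2·(1/2)^2 = 1/2).
r to a great-grandoffspring = 1/8 (three parent–offspring links: r = (1/2)^3 = 1/8).
Summing one r·B term per recipient: 2·0.25·0.285 + 4·0.5·0.128 + 2·0.125·0.545 = 0.53475.
0.53475 > 0.31: the indirect benefit exceeds the cost.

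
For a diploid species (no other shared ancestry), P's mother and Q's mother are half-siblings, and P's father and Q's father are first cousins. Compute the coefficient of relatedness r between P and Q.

Independent pedigree routes through distinct common ancestors add.
P and Q are related in two ways: half first cousins through their mothers (r = 1/16) and second cousins through their fathers (r = 1/32).
r = 1/16 + 1/32 = 0.09375.

0.09375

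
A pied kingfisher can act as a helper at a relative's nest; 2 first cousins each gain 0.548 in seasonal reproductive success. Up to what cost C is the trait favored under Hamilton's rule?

0.137

r to a first cousin = 1/8 (first cousins share one grandparent pair — two paths of length 4: r = 2·(1/2)^4 = 1/8).
Hamilton's rule: n·r·B > C, so the trait is favored while C < n·r·B = 2·0.125·0.548 = 0.137.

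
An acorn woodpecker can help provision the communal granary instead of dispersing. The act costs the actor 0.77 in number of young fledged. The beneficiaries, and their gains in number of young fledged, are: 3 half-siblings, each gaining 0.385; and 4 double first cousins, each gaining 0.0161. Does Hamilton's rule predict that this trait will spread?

No

Hamilton's rule: the trait is favored when the sum of r·B over every recipient exceeds the actor's cost C.
r to a half-sibling = 0.25 (half-sibs share one parent — one path of length 2: r = (1/2)^2 = 1/4).
r to a double first cousin = 1/4 (double first cousins share both grandparent pairs — four paths of length 4: r = 4·(1/2)^4 = 1/4).
Summing one r·B term per recipient: 3·0.25·0.385 + 4·0.25·0.0161 = 0.30485.
0.30485 < 0.77: the indirect benefit is less than the cost.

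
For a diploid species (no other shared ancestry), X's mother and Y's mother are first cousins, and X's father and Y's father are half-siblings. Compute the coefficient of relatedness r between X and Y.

Relatedness sums over independent paths through distinct common ancestors.
X and Y are related in two ways: second cousins through their mothers (r = 1/32) and half first cousins through their fathers (r = 1/16).
r = 1/32 + 1/16 = 0.09375.

0.09375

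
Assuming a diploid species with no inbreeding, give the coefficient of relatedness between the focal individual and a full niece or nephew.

0.25

Each parent–offspring link contributes a factor of 1/2, and independent paths through distinct common ancestors add.
Full aunt/uncle↔niece/nephew: two paths of length 3 through the shared grandparent pair: r = 2·(1/2)^3 = 1/4.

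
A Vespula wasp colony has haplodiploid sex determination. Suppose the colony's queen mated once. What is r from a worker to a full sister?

0.75

Haplodiploid full sisters inherit their father's entire haploid genome identically (contributing 1/2) and on average half of their mother's contribution (1/2 · 1/2 = 1/4); r = 1/2 + 1/4 = 3/4.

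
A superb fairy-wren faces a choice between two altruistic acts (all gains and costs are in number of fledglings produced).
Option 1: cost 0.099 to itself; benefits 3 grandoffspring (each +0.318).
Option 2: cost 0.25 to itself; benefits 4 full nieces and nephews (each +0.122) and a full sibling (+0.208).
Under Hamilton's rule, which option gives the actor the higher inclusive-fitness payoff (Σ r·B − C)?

Option 1

Option 1: r to a grandoffspring = 0.25.
Option 1: Σ r·B − C = (3·0.25·0.318) − 0.099 = 0.1395.
Option 2: r to a full niece or nephew = 0.25.
Option 2: r to a full sibling = 0.5.
Option 2: Σ r·B − C = (4·0.25·0.122 + 1·0.5·0.208) − 0.25 = -0.024.
Option 1 has the higher net inclusive-fitness payoff.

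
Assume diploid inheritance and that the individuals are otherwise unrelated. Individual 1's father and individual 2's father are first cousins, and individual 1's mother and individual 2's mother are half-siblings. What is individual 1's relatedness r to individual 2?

0.09375

Independent pedigree routes through distinct common ancestors add.
Individual 1 and individual 2 are related in two ways: second cousins through their fathers (r = 1/32) and half first cousins through their mothers (r = 1/16).
r = 1/32 + 1/16 = 3/32 = 0.09375.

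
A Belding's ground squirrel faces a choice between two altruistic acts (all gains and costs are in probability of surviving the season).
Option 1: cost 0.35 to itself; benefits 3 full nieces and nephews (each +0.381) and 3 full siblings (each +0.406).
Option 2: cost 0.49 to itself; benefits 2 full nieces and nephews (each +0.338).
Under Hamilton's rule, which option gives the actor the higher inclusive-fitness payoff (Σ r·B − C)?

Option 1

Option 1: r to a full niece or nephew = 0.25.
Option 1: r to a full sibling = 0.5.
Option 1: Σ r·B − C = (3·0.25·0.381 + 3·0.5·0.406) − 0.35 = 0.54475.
Option 2: r to a full niece or nephew = 0.25.
Option 2: Σ r·B − C = (2·0.25·0.338) − 0.49 = -0.321.
Option 1 has the higher net inclusive-fitness payoff.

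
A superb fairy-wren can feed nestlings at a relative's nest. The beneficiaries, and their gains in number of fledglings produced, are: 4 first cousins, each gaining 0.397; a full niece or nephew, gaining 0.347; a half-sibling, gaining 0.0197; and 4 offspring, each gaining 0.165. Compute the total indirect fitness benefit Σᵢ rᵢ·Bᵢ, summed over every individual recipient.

r to a first cousin = 1/8 (first cousins share one grandparent pair — two paths of length 4: r = 2·(1/2)^4 = 1/8).
r to a full niece or nephew = 1/4 (full aunt/uncle↔niece/nephew: two paths of length 3 through the shared grandparent pair: r = 2·(1/2)^3 = 1/4).
r to a half-sibling = 1/4 (half-sibs share one parent — one path of length 2: r = (1/2)^2 = 1/4).
r to an offspring = 1/2 (one parent–offspring link: r = (1/2)^1 = 1/2).
Summing one r·B term per recipient: 4·0.125·0.397 + 1·0.25·0.347 + 1·0.25·0.0197 + 4·0.5·0.165 = 0.620175.

0.620175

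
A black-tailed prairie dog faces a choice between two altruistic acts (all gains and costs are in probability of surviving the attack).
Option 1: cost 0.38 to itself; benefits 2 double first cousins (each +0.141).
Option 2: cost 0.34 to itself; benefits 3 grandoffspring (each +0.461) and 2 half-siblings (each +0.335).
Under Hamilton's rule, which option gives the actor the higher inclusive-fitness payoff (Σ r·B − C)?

Option 2

Option 1: r to a double first cousin = 0.25.
Option 1: Σ r·B − C = (2·0.25·0.141) − 0.38 = -0.3095.
Option 2: r to a grandoffspring = 0.25.
Option 2: r to a half-sibling = 0.25.
Option 2: Σ r·B − C = (3·0.25·0.461 + 2·0.25·0.335) − 0.34 = 0.17325.
Option 2 has the higher net inclusive-fitness payoff.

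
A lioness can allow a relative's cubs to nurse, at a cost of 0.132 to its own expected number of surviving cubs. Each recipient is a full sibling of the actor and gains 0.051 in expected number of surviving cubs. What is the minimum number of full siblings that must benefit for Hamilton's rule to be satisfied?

6

r to a full sibling = 1/2 (full sibs share both parents — two paths of length 2: r = 2·(1/2)^2 = 1/2).
Hamilton's rule: n·r·B > C  ⇒  n > C/(r·B) = 0.132/(0.5·0.051) = 5.176.
The smallest integer exceeding 5.176 is 6.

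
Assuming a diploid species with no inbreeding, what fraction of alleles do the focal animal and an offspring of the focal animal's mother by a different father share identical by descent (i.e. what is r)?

0.25

Each parent–offspring link contributes a factor of 1/2, and independent paths through distinct common ancestors add.
Half-sibs share one parent — one path of length 2: r = (1/2)^2 = 1/4.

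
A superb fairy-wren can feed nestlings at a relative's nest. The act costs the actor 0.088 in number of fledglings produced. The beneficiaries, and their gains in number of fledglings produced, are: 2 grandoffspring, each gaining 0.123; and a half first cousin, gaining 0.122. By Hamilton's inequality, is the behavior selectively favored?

No

Hamilton's rule: the trait is favored when the sum of r·B over every recipient exceeds the actor's cost C.
r to a grandoffspring = 0.25 (two parent–offspring links: r = (1/2)^2 = 1/4).
r to a half first cousin = 1/16 (half first cousins share one grandparent — one path of length 4: r = (1/2)^4 = 1/16).
Summing one r·B term per recipient: 2·0.25·0.123 + 1·0.0625·0.122 = 0.069125.
0.069125 < 0.088: the indirect benefit is less than the cost.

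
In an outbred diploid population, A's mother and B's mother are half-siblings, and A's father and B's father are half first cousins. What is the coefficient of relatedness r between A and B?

0.078125

Relatedness sums over independent paths through distinct common ancestors.
A and B are related in two ways: half first cousins through their mothers (r = 1/16) and half second cousins through their fathers (r = 1/64).
r = 1/16 + 1/64 = 0.078125.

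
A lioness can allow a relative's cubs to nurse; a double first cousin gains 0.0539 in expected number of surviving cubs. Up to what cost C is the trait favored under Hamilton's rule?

r to a double first cousin = 0.25 (double first cousins share both grandparent pairs — four paths of length 4: r = 4·(1/2)^4 = 1/4).
Hamilton's rule: n·r·B > C, so the trait is favored while C < n·r·B = 1·0.25·0.0539 = 0.013475.

0.013475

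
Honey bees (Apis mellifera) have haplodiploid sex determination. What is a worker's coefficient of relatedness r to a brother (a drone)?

Her haploid brother carries none of their father's genes and a random half of their mother's genome; that half matches the maternal half of her own genome with probability 1/2: r = 1/2 · 1/2 = 1/4.

0.25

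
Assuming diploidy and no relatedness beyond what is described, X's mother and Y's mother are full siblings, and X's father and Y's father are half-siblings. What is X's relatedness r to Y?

Wright's path rule: contributions from independent ancestry routes add.
X and Y are related in two ways: first cousins through their mothers (r = 1/8) and half first cousins through their fathers (r = 1/16).
r = 1/8 + 1/16 = 0.1875.

0.1875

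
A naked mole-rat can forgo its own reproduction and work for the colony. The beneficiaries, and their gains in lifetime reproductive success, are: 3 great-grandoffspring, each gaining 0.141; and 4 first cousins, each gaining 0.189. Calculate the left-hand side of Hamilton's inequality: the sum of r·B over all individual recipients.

r to a great-grandoffspring = 1/8 (three parent–offspring links: r = (1/2)^3 = 1/8).
r to a first cousin = 1/8 (first cousins share one grandparent pair — two paths of length 4: r = 2·(1/2)^4 = 1/8).
Summing one r·B term per recipient: 3·0.125·0.141 + 4·0.125·0.189 = 0.147375.

0.147375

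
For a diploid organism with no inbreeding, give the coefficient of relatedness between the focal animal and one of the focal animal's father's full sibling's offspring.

Each parent–offspring link contributes a factor of 1/2, and independent paths through distinct common ancestors add.
First cousins share one grandparent pair — two paths of length 4: r = 2·(1/2)^4 = 1/8.

0.125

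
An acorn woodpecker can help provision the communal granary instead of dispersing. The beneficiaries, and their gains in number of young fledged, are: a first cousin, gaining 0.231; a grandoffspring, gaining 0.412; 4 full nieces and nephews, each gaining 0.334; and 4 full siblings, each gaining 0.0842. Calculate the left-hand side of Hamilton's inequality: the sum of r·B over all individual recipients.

0.634275

r to a first cousin = 1/8 (first cousins share one grandparent pair — two paths of length 4: r = 2·(1/2)^4 = 1/8).
r to a grandoffspring = 1/4 (two parent–offspring links: r = (1/2)^2 = 1/4).
r to a full niece or nephew = 1/4 (full aunt/uncle↔niece/nephew: two paths of length 3 through the shared grandparent pair: r = 2·(1/2)^3 = 1/4).
r to a full sibling = 0.5 (full sibs share both parents — two paths of length 2: r = 2·(1/2)^2 = 1/2).
Summing one r·B term per recipient: 1·0.125·0.231 + 1·0.25·0.412 + 4·0.25·0.334 + 4·0.5·0.0842 = 0.634275.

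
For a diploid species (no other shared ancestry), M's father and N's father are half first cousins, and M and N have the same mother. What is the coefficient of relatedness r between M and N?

Independent pedigree routes through distinct common ancestors add.
M and N are related in two ways: half second cousins through their fathers (r = 1/64) and half-sibs through their shared mother (r = 1/4).
r = 1/64 + 1/4 = 0.265625.

0.265625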